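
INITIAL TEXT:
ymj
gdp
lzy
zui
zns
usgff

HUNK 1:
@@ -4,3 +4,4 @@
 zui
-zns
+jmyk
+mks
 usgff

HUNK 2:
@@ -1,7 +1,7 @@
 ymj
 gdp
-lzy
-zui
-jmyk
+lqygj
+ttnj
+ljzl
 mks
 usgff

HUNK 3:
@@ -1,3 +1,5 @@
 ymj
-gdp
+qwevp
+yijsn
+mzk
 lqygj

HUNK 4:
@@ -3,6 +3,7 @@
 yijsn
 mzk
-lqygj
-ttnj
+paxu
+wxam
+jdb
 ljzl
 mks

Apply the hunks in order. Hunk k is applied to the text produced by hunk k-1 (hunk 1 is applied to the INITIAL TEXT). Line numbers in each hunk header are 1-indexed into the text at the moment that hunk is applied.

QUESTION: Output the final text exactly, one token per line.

Answer: ymj
qwevp
yijsn
mzk
paxu
wxam
jdb
ljzl
mks
usgff

Derivation:
Hunk 1: at line 4 remove [zns] add [jmyk,mks] -> 7 lines: ymj gdp lzy zui jmyk mks usgff
Hunk 2: at line 1 remove [lzy,zui,jmyk] add [lqygj,ttnj,ljzl] -> 7 lines: ymj gdp lqygj ttnj ljzl mks usgff
Hunk 3: at line 1 remove [gdp] add [qwevp,yijsn,mzk] -> 9 lines: ymj qwevp yijsn mzk lqygj ttnj ljzl mks usgff
Hunk 4: at line 3 remove [lqygj,ttnj] add [paxu,wxam,jdb] -> 10 lines: ymj qwevp yijsn mzk paxu wxam jdb ljzl mks usgff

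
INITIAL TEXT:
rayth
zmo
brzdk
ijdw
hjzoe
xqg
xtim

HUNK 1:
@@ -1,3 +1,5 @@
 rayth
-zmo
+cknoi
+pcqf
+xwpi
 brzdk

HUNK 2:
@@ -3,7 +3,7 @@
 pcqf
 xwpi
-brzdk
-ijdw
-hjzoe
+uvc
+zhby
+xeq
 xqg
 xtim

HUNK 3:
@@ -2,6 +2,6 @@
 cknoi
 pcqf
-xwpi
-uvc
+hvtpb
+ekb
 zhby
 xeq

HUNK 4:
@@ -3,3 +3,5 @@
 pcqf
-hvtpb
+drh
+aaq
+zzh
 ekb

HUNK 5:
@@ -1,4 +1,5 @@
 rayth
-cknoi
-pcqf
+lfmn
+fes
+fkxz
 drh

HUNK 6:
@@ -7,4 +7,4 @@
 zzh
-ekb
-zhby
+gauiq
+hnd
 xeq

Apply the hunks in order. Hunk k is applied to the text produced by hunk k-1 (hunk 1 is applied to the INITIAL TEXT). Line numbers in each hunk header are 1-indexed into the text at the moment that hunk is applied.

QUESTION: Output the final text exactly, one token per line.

Hunk 1: at line 1 remove [zmo] add [cknoi,pcqf,xwpi] -> 9 lines: rayth cknoi pcqf xwpi brzdk ijdw hjzoe xqg xtim
Hunk 2: at line 3 remove [brzdk,ijdw,hjzoe] add [uvc,zhby,xeq] -> 9 lines: rayth cknoi pcqf xwpi uvc zhby xeq xqg xtim
Hunk 3: at line 2 remove [xwpi,uvc] add [hvtpb,ekb] -> 9 lines: rayth cknoi pcqf hvtpb ekb zhby xeq xqg xtim
Hunk 4: at line 3 remove [hvtpb] add [drh,aaq,zzh] -> 11 lines: rayth cknoi pcqf drh aaq zzh ekb zhby xeq xqg xtim
Hunk 5: at line 1 remove [cknoi,pcqf] add [lfmn,fes,fkxz] -> 12 lines: rayth lfmn fes fkxz drh aaq zzh ekb zhby xeq xqg xtim
Hunk 6: at line 7 remove [ekb,zhby] add [gauiq,hnd] -> 12 lines: rayth lfmn fes fkxz drh aaq zzh gauiq hnd xeq xqg xtim

Answer: rayth
lfmn
fes
fkxz
drh
aaq
zzh
gauiq
hnd
xeq
xqg
xtim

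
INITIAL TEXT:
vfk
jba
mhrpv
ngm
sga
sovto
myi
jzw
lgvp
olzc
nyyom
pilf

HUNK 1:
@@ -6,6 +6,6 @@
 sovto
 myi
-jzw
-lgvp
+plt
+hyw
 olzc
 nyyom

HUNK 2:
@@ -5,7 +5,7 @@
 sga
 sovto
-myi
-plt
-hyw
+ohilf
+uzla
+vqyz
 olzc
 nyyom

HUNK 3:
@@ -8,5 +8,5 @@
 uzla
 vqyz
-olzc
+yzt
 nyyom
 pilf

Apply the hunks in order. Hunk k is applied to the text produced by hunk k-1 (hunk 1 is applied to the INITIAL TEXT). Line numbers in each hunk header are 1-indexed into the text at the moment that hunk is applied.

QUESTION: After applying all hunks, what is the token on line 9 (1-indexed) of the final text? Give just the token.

Answer: vqyz

Derivation:
Hunk 1: at line 6 remove [jzw,lgvp] add [plt,hyw] -> 12 lines: vfk jba mhrpv ngm sga sovto myi plt hyw olzc nyyom pilf
Hunk 2: at line 5 remove [myi,plt,hyw] add [ohilf,uzla,vqyz] -> 12 lines: vfk jba mhrpv ngm sga sovto ohilf uzla vqyz olzc nyyom pilf
Hunk 3: at line 8 remove [olzc] add [yzt] -> 12 lines: vfk jba mhrpv ngm sga sovto ohilf uzla vqyz yzt nyyom pilf
Final line 9: vqyz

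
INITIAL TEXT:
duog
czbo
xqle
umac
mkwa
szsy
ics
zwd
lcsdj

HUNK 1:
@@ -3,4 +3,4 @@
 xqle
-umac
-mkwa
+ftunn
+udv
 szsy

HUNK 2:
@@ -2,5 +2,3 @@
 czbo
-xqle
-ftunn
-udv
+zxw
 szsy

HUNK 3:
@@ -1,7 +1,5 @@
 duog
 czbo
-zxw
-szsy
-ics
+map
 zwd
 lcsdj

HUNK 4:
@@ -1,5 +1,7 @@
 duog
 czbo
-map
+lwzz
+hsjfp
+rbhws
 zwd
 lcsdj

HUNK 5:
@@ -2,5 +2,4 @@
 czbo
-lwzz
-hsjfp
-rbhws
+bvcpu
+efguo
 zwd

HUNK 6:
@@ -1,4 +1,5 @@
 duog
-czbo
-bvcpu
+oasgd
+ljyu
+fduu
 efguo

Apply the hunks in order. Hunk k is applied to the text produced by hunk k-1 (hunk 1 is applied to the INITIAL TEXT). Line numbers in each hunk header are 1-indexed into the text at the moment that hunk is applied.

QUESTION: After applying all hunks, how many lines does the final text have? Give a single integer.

Answer: 7

Derivation:
Hunk 1: at line 3 remove [umac,mkwa] add [ftunn,udv] -> 9 lines: duog czbo xqle ftunn udv szsy ics zwd lcsdj
Hunk 2: at line 2 remove [xqle,ftunn,udv] add [zxw] -> 7 lines: duog czbo zxw szsy ics zwd lcsdj
Hunk 3: at line 1 remove [zxw,szsy,ics] add [map] -> 5 lines: duog czbo map zwd lcsdj
Hunk 4: at line 1 remove [map] add [lwzz,hsjfp,rbhws] -> 7 lines: duog czbo lwzz hsjfp rbhws zwd lcsdj
Hunk 5: at line 2 remove [lwzz,hsjfp,rbhws] add [bvcpu,efguo] -> 6 lines: duog czbo bvcpu efguo zwd lcsdj
Hunk 6: at line 1 remove [czbo,bvcpu] add [oasgd,ljyu,fduu] -> 7 lines: duog oasgd ljyu fduu efguo zwd lcsdj
Final line count: 7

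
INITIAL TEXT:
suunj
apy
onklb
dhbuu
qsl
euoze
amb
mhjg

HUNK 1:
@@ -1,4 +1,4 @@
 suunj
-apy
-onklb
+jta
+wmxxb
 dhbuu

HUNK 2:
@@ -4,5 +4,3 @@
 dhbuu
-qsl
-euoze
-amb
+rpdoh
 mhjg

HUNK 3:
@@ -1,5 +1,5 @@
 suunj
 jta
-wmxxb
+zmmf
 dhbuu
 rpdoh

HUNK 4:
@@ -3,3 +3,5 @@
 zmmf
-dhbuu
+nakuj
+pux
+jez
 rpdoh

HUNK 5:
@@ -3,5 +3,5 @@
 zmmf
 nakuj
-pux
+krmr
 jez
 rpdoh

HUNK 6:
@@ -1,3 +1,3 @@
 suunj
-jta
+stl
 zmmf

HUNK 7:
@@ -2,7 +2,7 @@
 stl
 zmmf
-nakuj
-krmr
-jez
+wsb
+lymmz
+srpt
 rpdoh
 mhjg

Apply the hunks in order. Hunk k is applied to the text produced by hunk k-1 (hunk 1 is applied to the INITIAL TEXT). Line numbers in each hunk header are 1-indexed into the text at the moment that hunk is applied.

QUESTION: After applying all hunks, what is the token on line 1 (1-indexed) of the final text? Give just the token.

Answer: suunj

Derivation:
Hunk 1: at line 1 remove [apy,onklb] add [jta,wmxxb] -> 8 lines: suunj jta wmxxb dhbuu qsl euoze amb mhjg
Hunk 2: at line 4 remove [qsl,euoze,amb] add [rpdoh] -> 6 lines: suunj jta wmxxb dhbuu rpdoh mhjg
Hunk 3: at line 1 remove [wmxxb] add [zmmf] -> 6 lines: suunj jta zmmf dhbuu rpdoh mhjg
Hunk 4: at line 3 remove [dhbuu] add [nakuj,pux,jez] -> 8 lines: suunj jta zmmf nakuj pux jez rpdoh mhjg
Hunk 5: at line 3 remove [pux] add [krmr] -> 8 lines: suunj jta zmmf nakuj krmr jez rpdoh mhjg
Hunk 6: at line 1 remove [jta] add [stl] -> 8 lines: suunj stl zmmf nakuj krmr jez rpdoh mhjg
Hunk 7: at line 2 remove [nakuj,krmr,jez] add [wsb,lymmz,srpt] -> 8 lines: suunj stl zmmf wsb lymmz srpt rpdoh mhjg
Final line 1: suunj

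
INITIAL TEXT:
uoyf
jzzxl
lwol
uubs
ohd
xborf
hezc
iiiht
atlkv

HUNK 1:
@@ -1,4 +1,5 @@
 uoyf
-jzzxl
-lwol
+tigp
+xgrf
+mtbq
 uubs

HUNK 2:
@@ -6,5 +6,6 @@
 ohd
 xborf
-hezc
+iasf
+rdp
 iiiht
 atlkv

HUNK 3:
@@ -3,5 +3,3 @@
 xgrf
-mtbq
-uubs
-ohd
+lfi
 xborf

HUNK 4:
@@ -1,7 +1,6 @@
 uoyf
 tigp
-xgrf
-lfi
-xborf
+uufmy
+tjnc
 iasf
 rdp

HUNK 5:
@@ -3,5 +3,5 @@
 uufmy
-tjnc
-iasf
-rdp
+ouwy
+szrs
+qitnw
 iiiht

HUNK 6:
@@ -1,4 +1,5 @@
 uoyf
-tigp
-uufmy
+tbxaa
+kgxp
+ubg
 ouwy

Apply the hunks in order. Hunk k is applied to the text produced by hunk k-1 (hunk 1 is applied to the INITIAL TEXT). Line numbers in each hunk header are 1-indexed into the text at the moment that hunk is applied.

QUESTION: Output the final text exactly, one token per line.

Answer: uoyf
tbxaa
kgxp
ubg
ouwy
szrs
qitnw
iiiht
atlkv

Derivation:
Hunk 1: at line 1 remove [jzzxl,lwol] add [tigp,xgrf,mtbq] -> 10 lines: uoyf tigp xgrf mtbq uubs ohd xborf hezc iiiht atlkv
Hunk 2: at line 6 remove [hezc] add [iasf,rdp] -> 11 lines: uoyf tigp xgrf mtbq uubs ohd xborf iasf rdp iiiht atlkv
Hunk 3: at line 3 remove [mtbq,uubs,ohd] add [lfi] -> 9 lines: uoyf tigp xgrf lfi xborf iasf rdp iiiht atlkv
Hunk 4: at line 1 remove [xgrf,lfi,xborf] add [uufmy,tjnc] -> 8 lines: uoyf tigp uufmy tjnc iasf rdp iiiht atlkv
Hunk 5: at line 3 remove [tjnc,iasf,rdp] add [ouwy,szrs,qitnw] -> 8 lines: uoyf tigp uufmy ouwy szrs qitnw iiiht atlkv
Hunk 6: at line 1 remove [tigp,uufmy] add [tbxaa,kgxp,ubg] -> 9 lines: uoyf tbxaa kgxp ubg ouwy szrs qitnw iiiht atlkv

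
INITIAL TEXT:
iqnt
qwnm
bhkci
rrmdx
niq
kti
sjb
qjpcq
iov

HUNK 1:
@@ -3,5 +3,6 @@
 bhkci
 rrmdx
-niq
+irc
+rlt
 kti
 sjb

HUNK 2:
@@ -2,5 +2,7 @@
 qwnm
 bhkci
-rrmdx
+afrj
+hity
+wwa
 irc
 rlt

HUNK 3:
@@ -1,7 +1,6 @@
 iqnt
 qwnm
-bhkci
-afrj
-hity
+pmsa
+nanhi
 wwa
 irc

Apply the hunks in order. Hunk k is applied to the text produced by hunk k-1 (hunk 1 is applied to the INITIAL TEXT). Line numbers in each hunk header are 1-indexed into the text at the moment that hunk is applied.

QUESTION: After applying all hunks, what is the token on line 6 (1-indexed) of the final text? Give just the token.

Hunk 1: at line 3 remove [niq] add [irc,rlt] -> 10 lines: iqnt qwnm bhkci rrmdx irc rlt kti sjb qjpcq iov
Hunk 2: at line 2 remove [rrmdx] add [afrj,hity,wwa] -> 12 lines: iqnt qwnm bhkci afrj hity wwa irc rlt kti sjb qjpcq iov
Hunk 3: at line 1 remove [bhkci,afrj,hity] add [pmsa,nanhi] -> 11 lines: iqnt qwnm pmsa nanhi wwa irc rlt kti sjb qjpcq iov
Final line 6: irc

Answer: irc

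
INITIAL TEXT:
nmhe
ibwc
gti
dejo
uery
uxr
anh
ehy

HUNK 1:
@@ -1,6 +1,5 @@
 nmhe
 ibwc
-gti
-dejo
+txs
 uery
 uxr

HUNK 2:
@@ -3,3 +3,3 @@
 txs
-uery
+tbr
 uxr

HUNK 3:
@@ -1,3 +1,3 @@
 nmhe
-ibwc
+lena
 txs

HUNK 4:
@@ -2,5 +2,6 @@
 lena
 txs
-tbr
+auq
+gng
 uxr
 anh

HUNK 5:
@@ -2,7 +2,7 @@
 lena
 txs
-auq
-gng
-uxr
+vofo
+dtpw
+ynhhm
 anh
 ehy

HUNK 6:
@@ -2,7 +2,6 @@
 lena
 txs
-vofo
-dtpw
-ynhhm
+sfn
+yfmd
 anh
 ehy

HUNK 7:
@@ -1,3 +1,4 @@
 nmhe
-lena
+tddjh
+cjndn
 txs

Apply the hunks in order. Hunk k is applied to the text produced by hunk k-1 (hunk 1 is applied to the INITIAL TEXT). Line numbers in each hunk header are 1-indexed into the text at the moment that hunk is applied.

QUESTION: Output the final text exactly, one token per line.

Answer: nmhe
tddjh
cjndn
txs
sfn
yfmd
anh
ehy

Derivation:
Hunk 1: at line 1 remove [gti,dejo] add [txs] -> 7 lines: nmhe ibwc txs uery uxr anh ehy
Hunk 2: at line 3 remove [uery] add [tbr] -> 7 lines: nmhe ibwc txs tbr uxr anh ehy
Hunk 3: at line 1 remove [ibwc] add [lena] -> 7 lines: nmhe lena txs tbr uxr anh ehy
Hunk 4: at line 2 remove [tbr] add [auq,gng] -> 8 lines: nmhe lena txs auq gng uxr anh ehy
Hunk 5: at line 2 remove [auq,gng,uxr] add [vofo,dtpw,ynhhm] -> 8 lines: nmhe lena txs vofo dtpw ynhhm anh ehy
Hunk 6: at line 2 remove [vofo,dtpw,ynhhm] add [sfn,yfmd] -> 7 lines: nmhe lena txs sfn yfmd anh ehy
Hunk 7: at line 1 remove [lena] add [tddjh,cjndn] -> 8 lines: nmhe tddjh cjndn txs sfn yfmd anh ehy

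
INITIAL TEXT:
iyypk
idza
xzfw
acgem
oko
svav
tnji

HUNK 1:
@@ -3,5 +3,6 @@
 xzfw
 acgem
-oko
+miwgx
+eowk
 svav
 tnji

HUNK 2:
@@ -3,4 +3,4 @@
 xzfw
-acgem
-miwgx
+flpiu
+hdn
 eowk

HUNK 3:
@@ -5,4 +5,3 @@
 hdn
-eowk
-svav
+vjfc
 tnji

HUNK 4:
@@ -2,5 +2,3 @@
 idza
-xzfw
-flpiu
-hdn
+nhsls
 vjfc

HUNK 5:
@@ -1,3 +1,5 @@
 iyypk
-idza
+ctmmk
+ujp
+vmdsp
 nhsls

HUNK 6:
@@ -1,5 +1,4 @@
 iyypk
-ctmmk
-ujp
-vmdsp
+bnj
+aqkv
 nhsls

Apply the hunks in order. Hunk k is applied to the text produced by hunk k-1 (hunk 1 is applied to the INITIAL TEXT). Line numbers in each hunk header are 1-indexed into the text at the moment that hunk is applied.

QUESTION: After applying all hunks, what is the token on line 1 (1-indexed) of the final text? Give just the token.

Hunk 1: at line 3 remove [oko] add [miwgx,eowk] -> 8 lines: iyypk idza xzfw acgem miwgx eowk svav tnji
Hunk 2: at line 3 remove [acgem,miwgx] add [flpiu,hdn] -> 8 lines: iyypk idza xzfw flpiu hdn eowk svav tnji
Hunk 3: at line 5 remove [eowk,svav] add [vjfc] -> 7 lines: iyypk idza xzfw flpiu hdn vjfc tnji
Hunk 4: at line 2 remove [xzfw,flpiu,hdn] add [nhsls] -> 5 lines: iyypk idza nhsls vjfc tnji
Hunk 5: at line 1 remove [idza] add [ctmmk,ujp,vmdsp] -> 7 lines: iyypk ctmmk ujp vmdsp nhsls vjfc tnji
Hunk 6: at line 1 remove [ctmmk,ujp,vmdsp] add [bnj,aqkv] -> 6 lines: iyypk bnj aqkv nhsls vjfc tnji
Final line 1: iyypk

Answer: iyypk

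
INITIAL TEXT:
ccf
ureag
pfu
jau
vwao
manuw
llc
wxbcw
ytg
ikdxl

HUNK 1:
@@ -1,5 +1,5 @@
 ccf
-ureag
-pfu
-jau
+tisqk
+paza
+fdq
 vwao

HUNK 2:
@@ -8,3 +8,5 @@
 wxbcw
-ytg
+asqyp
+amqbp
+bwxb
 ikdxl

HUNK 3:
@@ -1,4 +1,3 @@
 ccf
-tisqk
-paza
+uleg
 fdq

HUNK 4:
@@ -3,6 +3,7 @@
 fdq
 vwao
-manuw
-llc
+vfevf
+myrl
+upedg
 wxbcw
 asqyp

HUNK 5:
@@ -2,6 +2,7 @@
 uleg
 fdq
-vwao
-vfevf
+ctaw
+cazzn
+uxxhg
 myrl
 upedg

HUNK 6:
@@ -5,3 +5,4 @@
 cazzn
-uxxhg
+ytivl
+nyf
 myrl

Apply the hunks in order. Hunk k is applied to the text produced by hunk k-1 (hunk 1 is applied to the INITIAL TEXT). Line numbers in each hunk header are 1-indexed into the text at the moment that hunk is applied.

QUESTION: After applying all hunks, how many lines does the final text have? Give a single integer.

Hunk 1: at line 1 remove [ureag,pfu,jau] add [tisqk,paza,fdq] -> 10 lines: ccf tisqk paza fdq vwao manuw llc wxbcw ytg ikdxl
Hunk 2: at line 8 remove [ytg] add [asqyp,amqbp,bwxb] -> 12 lines: ccf tisqk paza fdq vwao manuw llc wxbcw asqyp amqbp bwxb ikdxl
Hunk 3: at line 1 remove [tisqk,paza] add [uleg] -> 11 lines: ccf uleg fdq vwao manuw llc wxbcw asqyp amqbp bwxb ikdxl
Hunk 4: at line 3 remove [manuw,llc] add [vfevf,myrl,upedg] -> 12 lines: ccf uleg fdq vwao vfevf myrl upedg wxbcw asqyp amqbp bwxb ikdxl
Hunk 5: at line 2 remove [vwao,vfevf] add [ctaw,cazzn,uxxhg] -> 13 lines: ccf uleg fdq ctaw cazzn uxxhg myrl upedg wxbcw asqyp amqbp bwxb ikdxl
Hunk 6: at line 5 remove [uxxhg] add [ytivl,nyf] -> 14 lines: ccf uleg fdq ctaw cazzn ytivl nyf myrl upedg wxbcw asqyp amqbp bwxb ikdxl
Final line count: 14

Answer: 14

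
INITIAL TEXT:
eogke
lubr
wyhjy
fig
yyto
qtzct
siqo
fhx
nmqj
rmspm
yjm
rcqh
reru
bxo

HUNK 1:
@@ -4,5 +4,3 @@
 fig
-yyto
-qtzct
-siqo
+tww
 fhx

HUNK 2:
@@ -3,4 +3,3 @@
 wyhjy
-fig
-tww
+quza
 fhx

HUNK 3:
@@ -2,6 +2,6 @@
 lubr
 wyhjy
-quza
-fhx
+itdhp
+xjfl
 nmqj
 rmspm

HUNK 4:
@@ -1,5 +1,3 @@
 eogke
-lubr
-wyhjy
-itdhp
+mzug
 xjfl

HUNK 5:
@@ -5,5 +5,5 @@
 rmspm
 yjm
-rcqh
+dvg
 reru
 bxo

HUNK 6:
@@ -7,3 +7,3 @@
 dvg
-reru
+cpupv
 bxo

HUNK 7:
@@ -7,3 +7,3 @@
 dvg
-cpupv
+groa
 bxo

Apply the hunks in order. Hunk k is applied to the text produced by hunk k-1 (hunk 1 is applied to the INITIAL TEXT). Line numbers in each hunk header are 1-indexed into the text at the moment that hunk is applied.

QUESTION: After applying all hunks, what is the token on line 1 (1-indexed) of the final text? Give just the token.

Answer: eogke

Derivation:
Hunk 1: at line 4 remove [yyto,qtzct,siqo] add [tww] -> 12 lines: eogke lubr wyhjy fig tww fhx nmqj rmspm yjm rcqh reru bxo
Hunk 2: at line 3 remove [fig,tww] add [quza] -> 11 lines: eogke lubr wyhjy quza fhx nmqj rmspm yjm rcqh reru bxo
Hunk 3: at line 2 remove [quza,fhx] add [itdhp,xjfl] -> 11 lines: eogke lubr wyhjy itdhp xjfl nmqj rmspm yjm rcqh reru bxo
Hunk 4: at line 1 remove [lubr,wyhjy,itdhp] add [mzug] -> 9 lines: eogke mzug xjfl nmqj rmspm yjm rcqh reru bxo
Hunk 5: at line 5 remove [rcqh] add [dvg] -> 9 lines: eogke mzug xjfl nmqj rmspm yjm dvg reru bxo
Hunk 6: at line 7 remove [reru] add [cpupv] -> 9 lines: eogke mzug xjfl nmqj rmspm yjm dvg cpupv bxo
Hunk 7: at line 7 remove [cpupv] add [groa] -> 9 lines: eogke mzug xjfl nmqj rmspm yjm dvg groa bxo
Final line 1: eogke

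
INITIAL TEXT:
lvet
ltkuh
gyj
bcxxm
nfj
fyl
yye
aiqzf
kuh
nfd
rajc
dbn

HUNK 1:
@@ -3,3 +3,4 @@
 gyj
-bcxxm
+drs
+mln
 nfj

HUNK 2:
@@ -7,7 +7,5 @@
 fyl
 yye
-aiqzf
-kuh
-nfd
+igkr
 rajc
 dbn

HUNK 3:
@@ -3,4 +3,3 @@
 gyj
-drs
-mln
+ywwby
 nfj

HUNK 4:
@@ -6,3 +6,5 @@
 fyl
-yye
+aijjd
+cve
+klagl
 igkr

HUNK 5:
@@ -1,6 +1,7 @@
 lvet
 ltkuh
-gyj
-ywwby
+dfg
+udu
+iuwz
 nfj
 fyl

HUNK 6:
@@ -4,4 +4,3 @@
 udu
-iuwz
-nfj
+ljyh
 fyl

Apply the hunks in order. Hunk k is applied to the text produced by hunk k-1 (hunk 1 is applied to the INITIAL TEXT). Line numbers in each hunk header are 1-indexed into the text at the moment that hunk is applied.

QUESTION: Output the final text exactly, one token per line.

Answer: lvet
ltkuh
dfg
udu
ljyh
fyl
aijjd
cve
klagl
igkr
rajc
dbn

Derivation:
Hunk 1: at line 3 remove [bcxxm] add [drs,mln] -> 13 lines: lvet ltkuh gyj drs mln nfj fyl yye aiqzf kuh nfd rajc dbn
Hunk 2: at line 7 remove [aiqzf,kuh,nfd] add [igkr] -> 11 lines: lvet ltkuh gyj drs mln nfj fyl yye igkr rajc dbn
Hunk 3: at line 3 remove [drs,mln] add [ywwby] -> 10 lines: lvet ltkuh gyj ywwby nfj fyl yye igkr rajc dbn
Hunk 4: at line 6 remove [yye] add [aijjd,cve,klagl] -> 12 lines: lvet ltkuh gyj ywwby nfj fyl aijjd cve klagl igkr rajc dbn
Hunk 5: at line 1 remove [gyj,ywwby] add [dfg,udu,iuwz] -> 13 lines: lvet ltkuh dfg udu iuwz nfj fyl aijjd cve klagl igkr rajc dbn
Hunk 6: at line 4 remove [iuwz,nfj] add [ljyh] -> 12 lines: lvet ltkuh dfg udu ljyh fyl aijjd cve klagl igkr rajc dbn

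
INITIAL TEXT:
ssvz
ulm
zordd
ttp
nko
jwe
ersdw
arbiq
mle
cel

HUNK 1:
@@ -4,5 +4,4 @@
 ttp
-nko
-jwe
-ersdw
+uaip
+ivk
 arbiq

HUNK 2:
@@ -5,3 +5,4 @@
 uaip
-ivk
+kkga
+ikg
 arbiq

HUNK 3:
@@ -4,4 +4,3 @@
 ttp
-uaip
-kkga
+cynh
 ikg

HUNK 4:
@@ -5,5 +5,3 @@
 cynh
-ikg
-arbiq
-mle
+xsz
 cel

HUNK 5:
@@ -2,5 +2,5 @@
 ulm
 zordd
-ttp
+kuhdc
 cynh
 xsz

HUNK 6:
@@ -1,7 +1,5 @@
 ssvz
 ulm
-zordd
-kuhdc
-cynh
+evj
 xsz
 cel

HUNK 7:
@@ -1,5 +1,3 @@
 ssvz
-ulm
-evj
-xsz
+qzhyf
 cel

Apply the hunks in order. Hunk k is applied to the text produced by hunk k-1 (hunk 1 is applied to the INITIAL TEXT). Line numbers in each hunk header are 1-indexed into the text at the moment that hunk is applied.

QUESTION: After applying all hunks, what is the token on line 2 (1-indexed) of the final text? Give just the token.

Answer: qzhyf

Derivation:
Hunk 1: at line 4 remove [nko,jwe,ersdw] add [uaip,ivk] -> 9 lines: ssvz ulm zordd ttp uaip ivk arbiq mle cel
Hunk 2: at line 5 remove [ivk] add [kkga,ikg] -> 10 lines: ssvz ulm zordd ttp uaip kkga ikg arbiq mle cel
Hunk 3: at line 4 remove [uaip,kkga] add [cynh] -> 9 lines: ssvz ulm zordd ttp cynh ikg arbiq mle cel
Hunk 4: at line 5 remove [ikg,arbiq,mle] add [xsz] -> 7 lines: ssvz ulm zordd ttp cynh xsz cel
Hunk 5: at line 2 remove [ttp] add [kuhdc] -> 7 lines: ssvz ulm zordd kuhdc cynh xsz cel
Hunk 6: at line 1 remove [zordd,kuhdc,cynh] add [evj] -> 5 lines: ssvz ulm evj xsz cel
Hunk 7: at line 1 remove [ulm,evj,xsz] add [qzhyf] -> 3 lines: ssvz qzhyf cel
Final line 2: qzhyf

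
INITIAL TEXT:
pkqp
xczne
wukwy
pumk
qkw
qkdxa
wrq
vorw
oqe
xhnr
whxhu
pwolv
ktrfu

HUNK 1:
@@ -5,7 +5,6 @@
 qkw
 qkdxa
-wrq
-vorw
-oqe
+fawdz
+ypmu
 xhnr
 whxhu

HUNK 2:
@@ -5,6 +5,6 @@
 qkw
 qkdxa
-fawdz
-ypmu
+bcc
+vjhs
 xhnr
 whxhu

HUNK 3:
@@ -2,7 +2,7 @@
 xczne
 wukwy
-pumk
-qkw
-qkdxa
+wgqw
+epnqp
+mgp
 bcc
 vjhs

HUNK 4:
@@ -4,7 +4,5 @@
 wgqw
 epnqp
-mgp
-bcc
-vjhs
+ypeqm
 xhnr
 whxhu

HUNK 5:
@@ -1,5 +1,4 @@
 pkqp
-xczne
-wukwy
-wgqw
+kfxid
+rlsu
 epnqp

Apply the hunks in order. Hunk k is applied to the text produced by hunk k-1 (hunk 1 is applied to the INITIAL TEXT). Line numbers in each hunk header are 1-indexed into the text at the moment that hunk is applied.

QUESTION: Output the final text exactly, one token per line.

Answer: pkqp
kfxid
rlsu
epnqp
ypeqm
xhnr
whxhu
pwolv
ktrfu

Derivation:
Hunk 1: at line 5 remove [wrq,vorw,oqe] add [fawdz,ypmu] -> 12 lines: pkqp xczne wukwy pumk qkw qkdxa fawdz ypmu xhnr whxhu pwolv ktrfu
Hunk 2: at line 5 remove [fawdz,ypmu] add [bcc,vjhs] -> 12 lines: pkqp xczne wukwy pumk qkw qkdxa bcc vjhs xhnr whxhu pwolv ktrfu
Hunk 3: at line 2 remove [pumk,qkw,qkdxa] add [wgqw,epnqp,mgp] -> 12 lines: pkqp xczne wukwy wgqw epnqp mgp bcc vjhs xhnr whxhu pwolv ktrfu
Hunk 4: at line 4 remove [mgp,bcc,vjhs] add [ypeqm] -> 10 lines: pkqp xczne wukwy wgqw epnqp ypeqm xhnr whxhu pwolv ktrfu
Hunk 5: at line 1 remove [xczne,wukwy,wgqw] add [kfxid,rlsu] -> 9 lines: pkqp kfxid rlsu epnqp ypeqm xhnr whxhu pwolv ktrfu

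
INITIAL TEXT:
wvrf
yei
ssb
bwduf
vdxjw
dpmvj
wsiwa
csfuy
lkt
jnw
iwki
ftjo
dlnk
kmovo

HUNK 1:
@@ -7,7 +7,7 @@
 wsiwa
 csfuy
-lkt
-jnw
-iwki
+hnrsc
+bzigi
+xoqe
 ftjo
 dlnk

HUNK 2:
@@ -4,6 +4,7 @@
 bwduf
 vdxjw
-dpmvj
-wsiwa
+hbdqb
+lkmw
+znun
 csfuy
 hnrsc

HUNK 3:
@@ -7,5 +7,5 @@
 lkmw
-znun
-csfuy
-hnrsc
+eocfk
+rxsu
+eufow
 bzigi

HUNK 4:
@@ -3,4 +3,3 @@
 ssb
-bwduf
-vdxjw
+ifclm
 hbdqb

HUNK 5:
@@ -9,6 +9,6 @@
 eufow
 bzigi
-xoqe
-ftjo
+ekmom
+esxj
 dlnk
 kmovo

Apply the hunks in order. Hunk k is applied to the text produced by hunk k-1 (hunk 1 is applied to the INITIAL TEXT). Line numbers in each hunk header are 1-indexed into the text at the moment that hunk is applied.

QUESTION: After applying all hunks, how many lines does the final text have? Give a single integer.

Hunk 1: at line 7 remove [lkt,jnw,iwki] add [hnrsc,bzigi,xoqe] -> 14 lines: wvrf yei ssb bwduf vdxjw dpmvj wsiwa csfuy hnrsc bzigi xoqe ftjo dlnk kmovo
Hunk 2: at line 4 remove [dpmvj,wsiwa] add [hbdqb,lkmw,znun] -> 15 lines: wvrf yei ssb bwduf vdxjw hbdqb lkmw znun csfuy hnrsc bzigi xoqe ftjo dlnk kmovo
Hunk 3: at line 7 remove [znun,csfuy,hnrsc] add [eocfk,rxsu,eufow] -> 15 lines: wvrf yei ssb bwduf vdxjw hbdqb lkmw eocfk rxsu eufow bzigi xoqe ftjo dlnk kmovo
Hunk 4: at line 3 remove [bwduf,vdxjw] add [ifclm] -> 14 lines: wvrf yei ssb ifclm hbdqb lkmw eocfk rxsu eufow bzigi xoqe ftjo dlnk kmovo
Hunk 5: at line 9 remove [xoqe,ftjo] add [ekmom,esxj] -> 14 lines: wvrf yei ssb ifclm hbdqb lkmw eocfk rxsu eufow bzigi ekmom esxj dlnk kmovo
Final line count: 14

Answer: 14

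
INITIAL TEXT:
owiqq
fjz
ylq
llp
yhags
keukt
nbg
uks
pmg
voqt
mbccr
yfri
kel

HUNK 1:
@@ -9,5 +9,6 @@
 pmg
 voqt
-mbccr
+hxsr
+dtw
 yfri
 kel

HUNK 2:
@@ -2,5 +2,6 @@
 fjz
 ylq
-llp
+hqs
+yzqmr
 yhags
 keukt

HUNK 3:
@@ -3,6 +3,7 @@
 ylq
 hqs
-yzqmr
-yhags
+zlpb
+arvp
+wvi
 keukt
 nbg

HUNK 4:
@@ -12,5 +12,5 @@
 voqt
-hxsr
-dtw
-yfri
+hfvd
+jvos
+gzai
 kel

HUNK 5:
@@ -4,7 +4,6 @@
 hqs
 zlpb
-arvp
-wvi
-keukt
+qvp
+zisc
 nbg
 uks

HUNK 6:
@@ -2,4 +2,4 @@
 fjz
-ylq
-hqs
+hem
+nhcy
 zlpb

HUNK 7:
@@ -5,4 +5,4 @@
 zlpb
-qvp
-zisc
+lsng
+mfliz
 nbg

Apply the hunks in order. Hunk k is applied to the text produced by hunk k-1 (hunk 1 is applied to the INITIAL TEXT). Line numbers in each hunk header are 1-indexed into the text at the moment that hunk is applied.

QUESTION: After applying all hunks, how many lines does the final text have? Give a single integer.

Answer: 15

Derivation:
Hunk 1: at line 9 remove [mbccr] add [hxsr,dtw] -> 14 lines: owiqq fjz ylq llp yhags keukt nbg uks pmg voqt hxsr dtw yfri kel
Hunk 2: at line 2 remove [llp] add [hqs,yzqmr] -> 15 lines: owiqq fjz ylq hqs yzqmr yhags keukt nbg uks pmg voqt hxsr dtw yfri kel
Hunk 3: at line 3 remove [yzqmr,yhags] add [zlpb,arvp,wvi] -> 16 lines: owiqq fjz ylq hqs zlpb arvp wvi keukt nbg uks pmg voqt hxsr dtw yfri kel
Hunk 4: at line 12 remove [hxsr,dtw,yfri] add [hfvd,jvos,gzai] -> 16 lines: owiqq fjz ylq hqs zlpb arvp wvi keukt nbg uks pmg voqt hfvd jvos gzai kel
Hunk 5: at line 4 remove [arvp,wvi,keukt] add [qvp,zisc] -> 15 lines: owiqq fjz ylq hqs zlpb qvp zisc nbg uks pmg voqt hfvd jvos gzai kel
Hunk 6: at line 2 remove [ylq,hqs] add [hem,nhcy] -> 15 lines: owiqq fjz hem nhcy zlpb qvp zisc nbg uks pmg voqt hfvd jvos gzai kel
Hunk 7: at line 5 remove [qvp,zisc] add [lsng,mfliz] -> 15 lines: owiqq fjz hem nhcy zlpb lsng mfliz nbg uks pmg voqt hfvd jvos gzai kel
Final line count: 15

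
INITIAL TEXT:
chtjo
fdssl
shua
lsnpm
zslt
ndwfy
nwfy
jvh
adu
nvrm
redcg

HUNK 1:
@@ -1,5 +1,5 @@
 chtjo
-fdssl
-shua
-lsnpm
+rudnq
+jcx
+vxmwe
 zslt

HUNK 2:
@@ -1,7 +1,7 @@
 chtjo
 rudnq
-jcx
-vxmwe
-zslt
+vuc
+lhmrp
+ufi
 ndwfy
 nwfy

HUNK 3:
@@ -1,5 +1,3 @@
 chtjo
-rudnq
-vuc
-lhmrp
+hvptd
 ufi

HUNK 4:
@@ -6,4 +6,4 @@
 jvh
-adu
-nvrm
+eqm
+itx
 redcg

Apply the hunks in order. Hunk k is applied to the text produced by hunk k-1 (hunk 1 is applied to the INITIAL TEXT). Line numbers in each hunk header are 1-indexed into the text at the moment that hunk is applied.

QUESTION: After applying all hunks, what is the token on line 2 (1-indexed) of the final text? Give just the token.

Hunk 1: at line 1 remove [fdssl,shua,lsnpm] add [rudnq,jcx,vxmwe] -> 11 lines: chtjo rudnq jcx vxmwe zslt ndwfy nwfy jvh adu nvrm redcg
Hunk 2: at line 1 remove [jcx,vxmwe,zslt] add [vuc,lhmrp,ufi] -> 11 lines: chtjo rudnq vuc lhmrp ufi ndwfy nwfy jvh adu nvrm redcg
Hunk 3: at line 1 remove [rudnq,vuc,lhmrp] add [hvptd] -> 9 lines: chtjo hvptd ufi ndwfy nwfy jvh adu nvrm redcg
Hunk 4: at line 6 remove [adu,nvrm] add [eqm,itx] -> 9 lines: chtjo hvptd ufi ndwfy nwfy jvh eqm itx redcg
Final line 2: hvptd

Answer: hvptd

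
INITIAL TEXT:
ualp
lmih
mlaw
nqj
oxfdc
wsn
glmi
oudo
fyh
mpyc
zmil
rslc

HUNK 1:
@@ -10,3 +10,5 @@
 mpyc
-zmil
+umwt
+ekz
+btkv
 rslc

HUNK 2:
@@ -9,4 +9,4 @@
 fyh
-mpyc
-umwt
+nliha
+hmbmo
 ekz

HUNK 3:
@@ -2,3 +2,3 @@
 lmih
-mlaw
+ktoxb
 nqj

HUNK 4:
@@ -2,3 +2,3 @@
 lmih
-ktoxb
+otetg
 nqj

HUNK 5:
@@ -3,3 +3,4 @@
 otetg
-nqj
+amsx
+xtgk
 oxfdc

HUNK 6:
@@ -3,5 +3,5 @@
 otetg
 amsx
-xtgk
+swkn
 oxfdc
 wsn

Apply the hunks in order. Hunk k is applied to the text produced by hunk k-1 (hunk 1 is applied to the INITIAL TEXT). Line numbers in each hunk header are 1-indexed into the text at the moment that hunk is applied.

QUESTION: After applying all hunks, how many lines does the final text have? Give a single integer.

Hunk 1: at line 10 remove [zmil] add [umwt,ekz,btkv] -> 14 lines: ualp lmih mlaw nqj oxfdc wsn glmi oudo fyh mpyc umwt ekz btkv rslc
Hunk 2: at line 9 remove [mpyc,umwt] add [nliha,hmbmo] -> 14 lines: ualp lmih mlaw nqj oxfdc wsn glmi oudo fyh nliha hmbmo ekz btkv rslc
Hunk 3: at line 2 remove [mlaw] add [ktoxb] -> 14 lines: ualp lmih ktoxb nqj oxfdc wsn glmi oudo fyh nliha hmbmo ekz btkv rslc
Hunk 4: at line 2 remove [ktoxb] add [otetg] -> 14 lines: ualp lmih otetg nqj oxfdc wsn glmi oudo fyh nliha hmbmo ekz btkv rslc
Hunk 5: at line 3 remove [nqj] add [amsx,xtgk] -> 15 lines: ualp lmih otetg amsx xtgk oxfdc wsn glmi oudo fyh nliha hmbmo ekz btkv rslc
Hunk 6: at line 3 remove [xtgk] add [swkn] -> 15 lines: ualp lmih otetg amsx swkn oxfdc wsn glmi oudo fyh nliha hmbmo ekz btkv rslc
Final line count: 15

Answer: 15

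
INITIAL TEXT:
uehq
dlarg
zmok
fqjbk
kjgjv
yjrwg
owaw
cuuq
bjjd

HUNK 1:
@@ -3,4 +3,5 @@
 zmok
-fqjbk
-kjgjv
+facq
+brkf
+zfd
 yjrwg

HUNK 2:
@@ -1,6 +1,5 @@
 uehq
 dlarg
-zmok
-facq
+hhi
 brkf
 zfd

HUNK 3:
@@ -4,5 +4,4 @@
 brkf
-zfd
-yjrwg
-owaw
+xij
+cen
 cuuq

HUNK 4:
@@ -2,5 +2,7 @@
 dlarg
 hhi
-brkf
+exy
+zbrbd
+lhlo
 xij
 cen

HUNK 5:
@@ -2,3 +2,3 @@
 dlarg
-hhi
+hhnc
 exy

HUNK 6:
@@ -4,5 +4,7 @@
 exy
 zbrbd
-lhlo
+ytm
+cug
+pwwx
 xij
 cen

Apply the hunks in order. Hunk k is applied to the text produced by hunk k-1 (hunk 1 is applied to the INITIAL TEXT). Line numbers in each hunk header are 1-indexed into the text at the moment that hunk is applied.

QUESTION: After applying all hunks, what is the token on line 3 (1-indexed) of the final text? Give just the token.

Answer: hhnc

Derivation:
Hunk 1: at line 3 remove [fqjbk,kjgjv] add [facq,brkf,zfd] -> 10 lines: uehq dlarg zmok facq brkf zfd yjrwg owaw cuuq bjjd
Hunk 2: at line 1 remove [zmok,facq] add [hhi] -> 9 lines: uehq dlarg hhi brkf zfd yjrwg owaw cuuq bjjd
Hunk 3: at line 4 remove [zfd,yjrwg,owaw] add [xij,cen] -> 8 lines: uehq dlarg hhi brkf xij cen cuuq bjjd
Hunk 4: at line 2 remove [brkf] add [exy,zbrbd,lhlo] -> 10 lines: uehq dlarg hhi exy zbrbd lhlo xij cen cuuq bjjd
Hunk 5: at line 2 remove [hhi] add [hhnc] -> 10 lines: uehq dlarg hhnc exy zbrbd lhlo xij cen cuuq bjjd
Hunk 6: at line 4 remove [lhlo] add [ytm,cug,pwwx] -> 12 lines: uehq dlarg hhnc exy zbrbd ytm cug pwwx xij cen cuuq bjjd
Final line 3: hhnc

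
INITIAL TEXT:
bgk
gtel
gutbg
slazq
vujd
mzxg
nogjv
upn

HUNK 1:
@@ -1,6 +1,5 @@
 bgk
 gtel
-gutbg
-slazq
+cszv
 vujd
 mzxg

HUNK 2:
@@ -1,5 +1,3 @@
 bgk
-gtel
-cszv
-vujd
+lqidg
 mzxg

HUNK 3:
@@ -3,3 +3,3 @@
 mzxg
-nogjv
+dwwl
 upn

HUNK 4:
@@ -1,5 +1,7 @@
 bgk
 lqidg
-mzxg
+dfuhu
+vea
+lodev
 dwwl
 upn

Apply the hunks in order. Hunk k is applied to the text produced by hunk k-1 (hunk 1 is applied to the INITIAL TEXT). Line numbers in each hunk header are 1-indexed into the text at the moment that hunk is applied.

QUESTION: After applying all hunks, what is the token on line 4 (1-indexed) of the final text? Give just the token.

Hunk 1: at line 1 remove [gutbg,slazq] add [cszv] -> 7 lines: bgk gtel cszv vujd mzxg nogjv upn
Hunk 2: at line 1 remove [gtel,cszv,vujd] add [lqidg] -> 5 lines: bgk lqidg mzxg nogjv upn
Hunk 3: at line 3 remove [nogjv] add [dwwl] -> 5 lines: bgk lqidg mzxg dwwl upn
Hunk 4: at line 1 remove [mzxg] add [dfuhu,vea,lodev] -> 7 lines: bgk lqidg dfuhu vea lodev dwwl upn
Final line 4: vea

Answer: vea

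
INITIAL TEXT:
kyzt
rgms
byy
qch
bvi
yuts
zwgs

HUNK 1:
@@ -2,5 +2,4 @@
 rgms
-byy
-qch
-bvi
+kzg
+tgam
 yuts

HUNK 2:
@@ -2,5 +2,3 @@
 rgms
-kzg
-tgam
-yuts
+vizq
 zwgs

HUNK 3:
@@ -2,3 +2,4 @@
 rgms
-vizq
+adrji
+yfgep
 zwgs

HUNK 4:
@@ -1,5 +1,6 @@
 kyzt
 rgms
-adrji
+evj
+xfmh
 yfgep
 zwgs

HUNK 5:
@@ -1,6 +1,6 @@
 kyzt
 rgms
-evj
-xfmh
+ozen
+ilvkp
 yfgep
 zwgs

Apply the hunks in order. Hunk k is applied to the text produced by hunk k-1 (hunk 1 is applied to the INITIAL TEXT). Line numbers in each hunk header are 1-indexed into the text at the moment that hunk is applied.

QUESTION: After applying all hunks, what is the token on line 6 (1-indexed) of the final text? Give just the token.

Hunk 1: at line 2 remove [byy,qch,bvi] add [kzg,tgam] -> 6 lines: kyzt rgms kzg tgam yuts zwgs
Hunk 2: at line 2 remove [kzg,tgam,yuts] add [vizq] -> 4 lines: kyzt rgms vizq zwgs
Hunk 3: at line 2 remove [vizq] add [adrji,yfgep] -> 5 lines: kyzt rgms adrji yfgep zwgs
Hunk 4: at line 1 remove [adrji] add [evj,xfmh] -> 6 lines: kyzt rgms evj xfmh yfgep zwgs
Hunk 5: at line 1 remove [evj,xfmh] add [ozen,ilvkp] -> 6 lines: kyzt rgms ozen ilvkp yfgep zwgs
Final line 6: zwgs

Answer: zwgs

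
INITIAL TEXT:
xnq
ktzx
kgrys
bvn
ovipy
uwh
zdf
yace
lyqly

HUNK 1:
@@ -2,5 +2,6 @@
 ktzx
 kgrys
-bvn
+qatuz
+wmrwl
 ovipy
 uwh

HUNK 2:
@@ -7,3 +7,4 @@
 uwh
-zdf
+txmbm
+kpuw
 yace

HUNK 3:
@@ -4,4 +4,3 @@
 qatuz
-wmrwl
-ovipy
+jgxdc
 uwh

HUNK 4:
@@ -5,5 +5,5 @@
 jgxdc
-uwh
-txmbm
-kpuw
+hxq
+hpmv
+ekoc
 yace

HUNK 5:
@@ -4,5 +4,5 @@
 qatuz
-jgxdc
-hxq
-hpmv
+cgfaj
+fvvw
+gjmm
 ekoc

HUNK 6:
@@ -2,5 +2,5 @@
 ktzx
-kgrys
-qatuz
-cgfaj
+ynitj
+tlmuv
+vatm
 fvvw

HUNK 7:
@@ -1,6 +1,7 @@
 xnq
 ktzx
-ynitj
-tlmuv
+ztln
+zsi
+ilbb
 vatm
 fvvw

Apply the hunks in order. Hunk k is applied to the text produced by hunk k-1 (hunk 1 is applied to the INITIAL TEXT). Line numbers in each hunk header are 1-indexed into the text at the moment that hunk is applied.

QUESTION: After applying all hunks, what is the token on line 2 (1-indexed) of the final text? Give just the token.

Hunk 1: at line 2 remove [bvn] add [qatuz,wmrwl] -> 10 lines: xnq ktzx kgrys qatuz wmrwl ovipy uwh zdf yace lyqly
Hunk 2: at line 7 remove [zdf] add [txmbm,kpuw] -> 11 lines: xnq ktzx kgrys qatuz wmrwl ovipy uwh txmbm kpuw yace lyqly
Hunk 3: at line 4 remove [wmrwl,ovipy] add [jgxdc] -> 10 lines: xnq ktzx kgrys qatuz jgxdc uwh txmbm kpuw yace lyqly
Hunk 4: at line 5 remove [uwh,txmbm,kpuw] add [hxq,hpmv,ekoc] -> 10 lines: xnq ktzx kgrys qatuz jgxdc hxq hpmv ekoc yace lyqly
Hunk 5: at line 4 remove [jgxdc,hxq,hpmv] add [cgfaj,fvvw,gjmm] -> 10 lines: xnq ktzx kgrys qatuz cgfaj fvvw gjmm ekoc yace lyqly
Hunk 6: at line 2 remove [kgrys,qatuz,cgfaj] add [ynitj,tlmuv,vatm] -> 10 lines: xnq ktzx ynitj tlmuv vatm fvvw gjmm ekoc yace lyqly
Hunk 7: at line 1 remove [ynitj,tlmuv] add [ztln,zsi,ilbb] -> 11 lines: xnq ktzx ztln zsi ilbb vatm fvvw gjmm ekoc yace lyqly
Final line 2: ktzx

Answer: ktzx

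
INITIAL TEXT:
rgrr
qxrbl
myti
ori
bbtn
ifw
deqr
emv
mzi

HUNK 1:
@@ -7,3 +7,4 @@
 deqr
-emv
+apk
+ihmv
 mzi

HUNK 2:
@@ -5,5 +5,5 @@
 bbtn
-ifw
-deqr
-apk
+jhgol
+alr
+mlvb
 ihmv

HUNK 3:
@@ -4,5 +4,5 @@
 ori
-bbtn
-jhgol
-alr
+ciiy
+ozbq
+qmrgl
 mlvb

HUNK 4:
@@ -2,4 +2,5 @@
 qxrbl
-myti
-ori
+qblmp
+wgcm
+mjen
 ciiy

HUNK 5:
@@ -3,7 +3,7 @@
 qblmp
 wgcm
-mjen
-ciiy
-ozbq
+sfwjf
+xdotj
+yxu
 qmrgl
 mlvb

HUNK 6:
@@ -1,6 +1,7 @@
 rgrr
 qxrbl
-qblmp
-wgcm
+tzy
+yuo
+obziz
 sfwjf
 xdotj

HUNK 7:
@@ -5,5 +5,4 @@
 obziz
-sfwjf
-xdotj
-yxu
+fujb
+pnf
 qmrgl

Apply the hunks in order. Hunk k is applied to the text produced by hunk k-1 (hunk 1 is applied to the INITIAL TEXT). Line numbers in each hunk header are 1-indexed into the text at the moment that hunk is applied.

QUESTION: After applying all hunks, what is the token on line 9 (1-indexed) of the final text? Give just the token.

Hunk 1: at line 7 remove [emv] add [apk,ihmv] -> 10 lines: rgrr qxrbl myti ori bbtn ifw deqr apk ihmv mzi
Hunk 2: at line 5 remove [ifw,deqr,apk] add [jhgol,alr,mlvb] -> 10 lines: rgrr qxrbl myti ori bbtn jhgol alr mlvb ihmv mzi
Hunk 3: at line 4 remove [bbtn,jhgol,alr] add [ciiy,ozbq,qmrgl] -> 10 lines: rgrr qxrbl myti ori ciiy ozbq qmrgl mlvb ihmv mzi
Hunk 4: at line 2 remove [myti,ori] add [qblmp,wgcm,mjen] -> 11 lines: rgrr qxrbl qblmp wgcm mjen ciiy ozbq qmrgl mlvb ihmv mzi
Hunk 5: at line 3 remove [mjen,ciiy,ozbq] add [sfwjf,xdotj,yxu] -> 11 lines: rgrr qxrbl qblmp wgcm sfwjf xdotj yxu qmrgl mlvb ihmv mzi
Hunk 6: at line 1 remove [qblmp,wgcm] add [tzy,yuo,obziz] -> 12 lines: rgrr qxrbl tzy yuo obziz sfwjf xdotj yxu qmrgl mlvb ihmv mzi
Hunk 7: at line 5 remove [sfwjf,xdotj,yxu] add [fujb,pnf] -> 11 lines: rgrr qxrbl tzy yuo obziz fujb pnf qmrgl mlvb ihmv mzi
Final line 9: mlvb

Answer: mlvb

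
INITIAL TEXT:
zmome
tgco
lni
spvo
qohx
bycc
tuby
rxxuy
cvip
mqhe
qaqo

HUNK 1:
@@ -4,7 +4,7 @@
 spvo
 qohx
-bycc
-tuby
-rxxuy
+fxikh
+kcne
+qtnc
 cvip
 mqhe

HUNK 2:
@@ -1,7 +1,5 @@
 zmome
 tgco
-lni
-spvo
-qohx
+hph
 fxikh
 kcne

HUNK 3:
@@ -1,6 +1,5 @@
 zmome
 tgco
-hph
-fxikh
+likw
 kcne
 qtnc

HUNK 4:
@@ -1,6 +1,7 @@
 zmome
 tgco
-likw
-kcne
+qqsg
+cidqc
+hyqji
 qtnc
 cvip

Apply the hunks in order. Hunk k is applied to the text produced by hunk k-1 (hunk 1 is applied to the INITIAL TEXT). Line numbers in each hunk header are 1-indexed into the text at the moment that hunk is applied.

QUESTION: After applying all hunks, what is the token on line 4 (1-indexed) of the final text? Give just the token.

Hunk 1: at line 4 remove [bycc,tuby,rxxuy] add [fxikh,kcne,qtnc] -> 11 lines: zmome tgco lni spvo qohx fxikh kcne qtnc cvip mqhe qaqo
Hunk 2: at line 1 remove [lni,spvo,qohx] add [hph] -> 9 lines: zmome tgco hph fxikh kcne qtnc cvip mqhe qaqo
Hunk 3: at line 1 remove [hph,fxikh] add [likw] -> 8 lines: zmome tgco likw kcne qtnc cvip mqhe qaqo
Hunk 4: at line 1 remove [likw,kcne] add [qqsg,cidqc,hyqji] -> 9 lines: zmome tgco qqsg cidqc hyqji qtnc cvip mqhe qaqo
Final line 4: cidqc

Answer: cidqc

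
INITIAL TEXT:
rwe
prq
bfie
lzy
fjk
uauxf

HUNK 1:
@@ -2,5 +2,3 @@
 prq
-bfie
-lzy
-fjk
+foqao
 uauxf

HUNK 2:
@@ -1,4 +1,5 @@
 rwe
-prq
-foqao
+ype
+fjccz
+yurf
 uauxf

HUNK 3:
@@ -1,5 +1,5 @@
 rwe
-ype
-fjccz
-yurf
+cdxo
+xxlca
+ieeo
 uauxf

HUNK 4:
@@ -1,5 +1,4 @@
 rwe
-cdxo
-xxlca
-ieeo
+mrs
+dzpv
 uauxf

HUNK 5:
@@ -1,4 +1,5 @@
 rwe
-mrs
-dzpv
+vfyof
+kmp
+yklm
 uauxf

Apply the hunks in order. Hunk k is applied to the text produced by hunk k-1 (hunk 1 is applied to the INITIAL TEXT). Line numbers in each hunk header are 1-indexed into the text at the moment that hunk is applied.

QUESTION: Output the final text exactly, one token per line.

Hunk 1: at line 2 remove [bfie,lzy,fjk] add [foqao] -> 4 lines: rwe prq foqao uauxf
Hunk 2: at line 1 remove [prq,foqao] add [ype,fjccz,yurf] -> 5 lines: rwe ype fjccz yurf uauxf
Hunk 3: at line 1 remove [ype,fjccz,yurf] add [cdxo,xxlca,ieeo] -> 5 lines: rwe cdxo xxlca ieeo uauxf
Hunk 4: at line 1 remove [cdxo,xxlca,ieeo] add [mrs,dzpv] -> 4 lines: rwe mrs dzpv uauxf
Hunk 5: at line 1 remove [mrs,dzpv] add [vfyof,kmp,yklm] -> 5 lines: rwe vfyof kmp yklm uauxf

Answer: rwe
vfyof
kmp
yklm
uauxf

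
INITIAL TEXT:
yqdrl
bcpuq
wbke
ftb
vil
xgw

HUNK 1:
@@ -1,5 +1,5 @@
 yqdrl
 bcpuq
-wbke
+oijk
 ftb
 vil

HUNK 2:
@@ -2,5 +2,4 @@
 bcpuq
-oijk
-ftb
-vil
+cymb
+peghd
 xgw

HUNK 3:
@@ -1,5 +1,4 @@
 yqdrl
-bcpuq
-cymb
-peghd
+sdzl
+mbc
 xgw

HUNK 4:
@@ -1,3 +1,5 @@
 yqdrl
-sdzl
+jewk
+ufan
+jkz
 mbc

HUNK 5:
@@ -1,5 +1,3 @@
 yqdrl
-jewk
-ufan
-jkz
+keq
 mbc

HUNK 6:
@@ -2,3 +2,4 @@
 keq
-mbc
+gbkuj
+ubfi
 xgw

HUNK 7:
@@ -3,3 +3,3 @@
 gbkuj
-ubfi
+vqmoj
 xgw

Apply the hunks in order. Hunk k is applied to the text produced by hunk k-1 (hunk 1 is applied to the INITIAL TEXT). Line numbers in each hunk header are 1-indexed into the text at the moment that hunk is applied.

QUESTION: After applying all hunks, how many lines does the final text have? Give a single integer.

Answer: 5

Derivation:
Hunk 1: at line 1 remove [wbke] add [oijk] -> 6 lines: yqdrl bcpuq oijk ftb vil xgw
Hunk 2: at line 2 remove [oijk,ftb,vil] add [cymb,peghd] -> 5 lines: yqdrl bcpuq cymb peghd xgw
Hunk 3: at line 1 remove [bcpuq,cymb,peghd] add [sdzl,mbc] -> 4 lines: yqdrl sdzl mbc xgw
Hunk 4: at line 1 remove [sdzl] add [jewk,ufan,jkz] -> 6 lines: yqdrl jewk ufan jkz mbc xgw
Hunk 5: at line 1 remove [jewk,ufan,jkz] add [keq] -> 4 lines: yqdrl keq mbc xgw
Hunk 6: at line 2 remove [mbc] add [gbkuj,ubfi] -> 5 lines: yqdrl keq gbkuj ubfi xgw
Hunk 7: at line 3 remove [ubfi] add [vqmoj] -> 5 lines: yqdrl keq gbkuj vqmoj xgw
Final line count: 5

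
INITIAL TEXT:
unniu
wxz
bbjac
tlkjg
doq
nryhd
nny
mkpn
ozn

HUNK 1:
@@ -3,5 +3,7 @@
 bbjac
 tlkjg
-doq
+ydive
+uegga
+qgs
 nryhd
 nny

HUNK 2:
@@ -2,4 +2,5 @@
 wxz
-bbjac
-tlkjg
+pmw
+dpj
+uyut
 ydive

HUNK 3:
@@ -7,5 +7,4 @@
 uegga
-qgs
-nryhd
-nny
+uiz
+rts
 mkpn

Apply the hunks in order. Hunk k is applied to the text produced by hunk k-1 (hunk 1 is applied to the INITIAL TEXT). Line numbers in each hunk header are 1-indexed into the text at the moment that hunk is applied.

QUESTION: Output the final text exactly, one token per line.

Hunk 1: at line 3 remove [doq] add [ydive,uegga,qgs] -> 11 lines: unniu wxz bbjac tlkjg ydive uegga qgs nryhd nny mkpn ozn
Hunk 2: at line 2 remove [bbjac,tlkjg] add [pmw,dpj,uyut] -> 12 lines: unniu wxz pmw dpj uyut ydive uegga qgs nryhd nny mkpn ozn
Hunk 3: at line 7 remove [qgs,nryhd,nny] add [uiz,rts] -> 11 lines: unniu wxz pmw dpj uyut ydive uegga uiz rts mkpn ozn

Answer: unniu
wxz
pmw
dpj
uyut
ydive
uegga
uiz
rts
mkpn
ozn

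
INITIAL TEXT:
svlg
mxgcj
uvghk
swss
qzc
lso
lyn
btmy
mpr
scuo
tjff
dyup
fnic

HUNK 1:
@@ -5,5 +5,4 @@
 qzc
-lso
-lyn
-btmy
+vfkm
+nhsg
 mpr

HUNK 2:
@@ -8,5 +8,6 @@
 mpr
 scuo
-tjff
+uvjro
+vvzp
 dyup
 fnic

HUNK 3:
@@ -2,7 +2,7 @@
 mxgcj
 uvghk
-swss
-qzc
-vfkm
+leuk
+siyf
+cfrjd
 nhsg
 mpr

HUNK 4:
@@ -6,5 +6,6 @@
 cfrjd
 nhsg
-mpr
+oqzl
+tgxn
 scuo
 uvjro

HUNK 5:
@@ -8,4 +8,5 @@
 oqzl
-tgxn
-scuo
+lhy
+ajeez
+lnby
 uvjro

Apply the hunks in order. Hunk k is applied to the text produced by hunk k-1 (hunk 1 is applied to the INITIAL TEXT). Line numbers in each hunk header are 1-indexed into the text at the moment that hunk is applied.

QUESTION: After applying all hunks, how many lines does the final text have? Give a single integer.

Hunk 1: at line 5 remove [lso,lyn,btmy] add [vfkm,nhsg] -> 12 lines: svlg mxgcj uvghk swss qzc vfkm nhsg mpr scuo tjff dyup fnic
Hunk 2: at line 8 remove [tjff] add [uvjro,vvzp] -> 13 lines: svlg mxgcj uvghk swss qzc vfkm nhsg mpr scuo uvjro vvzp dyup fnic
Hunk 3: at line 2 remove [swss,qzc,vfkm] add [leuk,siyf,cfrjd] -> 13 lines: svlg mxgcj uvghk leuk siyf cfrjd nhsg mpr scuo uvjro vvzp dyup fnic
Hunk 4: at line 6 remove [mpr] add [oqzl,tgxn] -> 14 lines: svlg mxgcj uvghk leuk siyf cfrjd nhsg oqzl tgxn scuo uvjro vvzp dyup fnic
Hunk 5: at line 8 remove [tgxn,scuo] add [lhy,ajeez,lnby] -> 15 lines: svlg mxgcj uvghk leuk siyf cfrjd nhsg oqzl lhy ajeez lnby uvjro vvzp dyup fnic
Final line count: 15

Answer: 15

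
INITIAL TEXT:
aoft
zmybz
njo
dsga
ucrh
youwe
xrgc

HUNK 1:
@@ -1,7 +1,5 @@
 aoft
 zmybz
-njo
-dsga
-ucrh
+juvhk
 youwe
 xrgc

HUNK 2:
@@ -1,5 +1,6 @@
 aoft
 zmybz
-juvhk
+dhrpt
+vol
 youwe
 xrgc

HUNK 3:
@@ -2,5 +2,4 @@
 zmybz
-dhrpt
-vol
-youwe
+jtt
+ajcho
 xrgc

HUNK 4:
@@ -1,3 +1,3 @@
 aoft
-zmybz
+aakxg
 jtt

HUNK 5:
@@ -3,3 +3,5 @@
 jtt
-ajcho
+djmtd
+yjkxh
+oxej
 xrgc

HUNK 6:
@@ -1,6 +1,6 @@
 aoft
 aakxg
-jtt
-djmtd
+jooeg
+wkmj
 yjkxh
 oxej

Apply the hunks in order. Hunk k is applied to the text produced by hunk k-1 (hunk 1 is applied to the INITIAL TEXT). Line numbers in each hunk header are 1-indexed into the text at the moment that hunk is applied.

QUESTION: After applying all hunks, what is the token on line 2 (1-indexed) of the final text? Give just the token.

Hunk 1: at line 1 remove [njo,dsga,ucrh] add [juvhk] -> 5 lines: aoft zmybz juvhk youwe xrgc
Hunk 2: at line 1 remove [juvhk] add [dhrpt,vol] -> 6 lines: aoft zmybz dhrpt vol youwe xrgc
Hunk 3: at line 2 remove [dhrpt,vol,youwe] add [jtt,ajcho] -> 5 lines: aoft zmybz jtt ajcho xrgc
Hunk 4: at line 1 remove [zmybz] add [aakxg] -> 5 lines: aoft aakxg jtt ajcho xrgc
Hunk 5: at line 3 remove [ajcho] add [djmtd,yjkxh,oxej] -> 7 lines: aoft aakxg jtt djmtd yjkxh oxej xrgc
Hunk 6: at line 1 remove [jtt,djmtd] add [jooeg,wkmj] -> 7 lines: aoft aakxg jooeg wkmj yjkxh oxej xrgc
Final line 2: aakxg

Answer: aakxg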